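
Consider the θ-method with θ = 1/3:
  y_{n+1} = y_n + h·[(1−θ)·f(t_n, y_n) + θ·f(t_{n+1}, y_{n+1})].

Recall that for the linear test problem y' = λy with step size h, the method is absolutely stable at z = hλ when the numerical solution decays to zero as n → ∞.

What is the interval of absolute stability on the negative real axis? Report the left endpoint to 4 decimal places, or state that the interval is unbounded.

(-6.0000, 0).

On y'=λy, z=hλ:
  y_{n+1} = y_n + z·[2/3·y_n + 1/3·y_{n+1}] ⇒ (1 − 1/3z)y_{n+1} = (1 + 2/3z)y_n
  R(z) = (1 + 2/3z)/(1 − 1/3z).

Need |R(x)|<1, x<0.
x=-1.77: |R|=0.1132
R=−1: 1+2/3x = −1+1/3x ⇒ -1/3x=2 ⇒ x=2/(-1/3)=-6.0000
Confirm numerically:
  x=-5.399: |R|=0.92844 <1
  x=-4.863: |R|=0.85540 <1
  x=-4.818: |R|=0.84881 <1
  x=-6.411: |R|=1.04367 >1
  x=-6.182: |R|=1.01982 >1
So |R|<1 on (-6.0000, 0).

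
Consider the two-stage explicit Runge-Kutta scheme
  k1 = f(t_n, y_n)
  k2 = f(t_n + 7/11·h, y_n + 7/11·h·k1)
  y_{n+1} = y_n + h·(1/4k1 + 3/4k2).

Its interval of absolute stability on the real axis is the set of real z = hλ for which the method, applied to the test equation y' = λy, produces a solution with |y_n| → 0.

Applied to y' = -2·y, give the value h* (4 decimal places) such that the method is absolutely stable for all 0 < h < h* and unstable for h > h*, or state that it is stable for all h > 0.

With y'=λy (z=hλ):
  k1=λy_n ⇒ h·k1=z·y_n;  k2=λ(1+7/11z)y_n ⇒ h·k2=z(1+7/11z)y_n
  y_{n+1}/y_n = 1 + 1/4z + 3/4z(1+7/11z) = 1 + z + 21/44z²
  R(z) = 1 + z + 21/44z².

Boundary: |R(x)|=1, x<0.
x=-1.18: |R|=0.4846
R=1: x+21/44x²=0 ⇒ x=−44/21=-2.0952; min R=1−1/(4·21/44)=0.4762>−1
Confirm numerically:
  x=-2.064: |R|=0.96923 <1
  x=-1.022: |R|=0.47650 <1
  x=-0.880: |R|=0.48960 <1
  x=-2.557: |R|=1.56353 >1
  x=-2.291: |R|=1.21405 >1
Interval (-2.0952, 0).

(-2.0952,0); λ=-2 ⇒ h* = (44/21)/2 = 1.0476.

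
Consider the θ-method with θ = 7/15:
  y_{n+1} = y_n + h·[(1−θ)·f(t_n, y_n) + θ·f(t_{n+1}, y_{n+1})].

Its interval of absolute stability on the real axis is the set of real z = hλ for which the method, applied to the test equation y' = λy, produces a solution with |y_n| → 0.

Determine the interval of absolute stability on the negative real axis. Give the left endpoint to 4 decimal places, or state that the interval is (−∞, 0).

With y'=λy (z=hλ):
  y_{n+1} = y_n + z·[8/15·y_n + 7/15·y_{n+1}] ⇒ (1 − 7/15z)y_{n+1} = (1 + 8/15z)y_n
  R(z) = (1 + 8/15z)/(1 − 7/15z).

Find x<0 with |R(x)|<1.
x=-1.37: |R|=0.1643
R=−1: 1+8/15x = −1+7/15x ⇒ -1/15x=2 ⇒ x=2/(-1/15)=-30.0000
Confirm numerically:
  x=-25.233: |R|=0.97512 <1
  x=-24.864: |R|=0.97283 <1
  x=-22.439: |R|=0.95606 <1
  x=-20.950: |R|=0.94401 <1
  x=-30.388: |R|=1.00170 >1
  x=-30.313: |R|=1.00138 >1
  x=-30.147: |R|=1.00065 >1
Stable set (-30.0000, 0).

(-30.0000, 0).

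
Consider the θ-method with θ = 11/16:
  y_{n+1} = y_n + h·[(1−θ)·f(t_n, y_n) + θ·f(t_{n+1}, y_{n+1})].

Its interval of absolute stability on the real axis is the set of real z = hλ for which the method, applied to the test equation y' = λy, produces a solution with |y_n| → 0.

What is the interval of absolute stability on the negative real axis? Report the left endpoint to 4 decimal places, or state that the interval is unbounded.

Set f=λy, z=hλ:
  y_{n+1} = y_n + z·[5/16·y_n + 11/16·y_{n+1}] ⇒ (1 − 11/16z)y_{n+1} = (1 + 5/16z)y_n
  ⇒ R(z) = (1 + 5/16z)/(1 − 11/16z).

Boundary: |R(x)|=1, x<0.
x=-1.51: |R|=0.2591
x=-2: |R|=0.1579
x=-10: |R|=0.2698
x=-100: |R|=0.4337
θ=11/16≥1/2 ⇒ |1+5/16x|<|1−11/16x| ∀x<0 ⇒ interval (−∞,0).

(−∞, 0) — no finite endpoint.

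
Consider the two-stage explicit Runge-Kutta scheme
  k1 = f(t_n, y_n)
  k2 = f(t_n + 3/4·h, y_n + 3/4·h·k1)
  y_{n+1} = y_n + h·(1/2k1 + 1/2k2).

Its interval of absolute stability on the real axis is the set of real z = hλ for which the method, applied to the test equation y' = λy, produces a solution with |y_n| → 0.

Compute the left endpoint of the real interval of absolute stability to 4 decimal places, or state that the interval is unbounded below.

Set f=λy, z=hλ:
  k1=λy_n ⇒ h·k1=z·y_n;  k2=λ(1+3/4z)y_n ⇒ h·k2=z(1+3/4z)y_n
  y_{n+1}/y_n = 1 + 1/2z + 1/2z(1+3/4z) = 1 + z + 3/8z²
  Hence R(z) = 1 + z + 3/8z².

Solve |R(x)|<1 on ℝ⁻.
x=-0.57: |R|=0.5518
R=1: x+3/8x²=0 ⇒ x=−8/3=-2.6667; min R=1−1/(4·3/8)=0.3333>−1
Confirm numerically:
  x=-2.559: |R|=0.89668 <1
  x=-2.108: |R|=0.55837 <1
  x=-1.330: |R|=0.33334 <1
  x=-3.159: |R|=1.58323 >1
  x=-3.139: |R|=1.55600 >1
Interval (-2.6667, 0).

z* = -2.6667.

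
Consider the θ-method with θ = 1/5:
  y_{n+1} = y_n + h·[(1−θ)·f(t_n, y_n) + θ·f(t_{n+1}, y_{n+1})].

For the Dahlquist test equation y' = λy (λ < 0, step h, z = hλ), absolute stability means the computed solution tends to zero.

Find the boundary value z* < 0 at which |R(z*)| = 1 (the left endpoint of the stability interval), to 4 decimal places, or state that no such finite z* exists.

left endpoint -3.3333.

On y'=λy, z=hλ:
  y_{n+1} = y_n + z·[4/5·y_n + 1/5·y_{n+1}] ⇒ (1 − 1/5z)y_{n+1} = (1 + 4/5z)y_n
  Hence R(z) = (1 + 4/5z)/(1 − 1/5z).

Find x<0 with |R(x)|<1.
x=-0.33: |R|=0.6904
R=−1: 1+4/5x = −1+1/5x ⇒ -3/5x=2 ⇒ x=2/(-3/5)=-3.3333
Confirm numerically:
  x=-3.294: |R|=0.98577 <1
  x=-2.332: |R|=0.59029 <1
  x=-2.098: |R|=0.47788 <1
  x=-1.897: |R|=0.37524 <1
  x=-3.748: |R|=1.14220 >1
  x=-3.496: |R|=1.05744 >1
  x=-3.408: |R|=1.02664 >1
Stable set (-3.3333, 0).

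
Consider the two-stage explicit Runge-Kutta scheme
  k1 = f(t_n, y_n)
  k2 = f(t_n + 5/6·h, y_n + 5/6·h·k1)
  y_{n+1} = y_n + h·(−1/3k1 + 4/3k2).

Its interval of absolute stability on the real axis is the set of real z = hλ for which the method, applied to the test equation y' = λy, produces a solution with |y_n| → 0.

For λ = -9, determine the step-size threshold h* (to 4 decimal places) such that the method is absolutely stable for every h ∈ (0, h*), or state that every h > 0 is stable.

Test eqn y'=λy, z=hλ:
  k1=λy_n ⇒ h·k1=z·y_n;  k2=λ(1+5/6z)y_n ⇒ h·k2=z(1+5/6z)y_n
  y_{n+1}/y_n = 1 − 1/3z + 4/3z(1+5/6z) = 1 + z + 10/9z²
  ⇒ R(z) = 1 + z + 10/9z².

Find x<0 with |R(x)|<1.
x=-0.78: |R|=0.8960
R=1: x+10/9x²=0 ⇒ x=−9/10=-0.9000; min R=1−1/(4·10/9)=0.7750>−1
Confirm numerically:
  x=-0.714: |R|=0.85244 <1
  x=-0.542: |R|=0.78440 <1
  x=-0.485: |R|=0.77636 <1
  x=-1.407: |R|=1.79261 >1
  x=-1.106: |R|=1.25315 >1
So |R|<1 on (-0.9000, 0).

(-0.9000,0); λ=-9 ⇒ h* = (9/10)/9 = 0.1000.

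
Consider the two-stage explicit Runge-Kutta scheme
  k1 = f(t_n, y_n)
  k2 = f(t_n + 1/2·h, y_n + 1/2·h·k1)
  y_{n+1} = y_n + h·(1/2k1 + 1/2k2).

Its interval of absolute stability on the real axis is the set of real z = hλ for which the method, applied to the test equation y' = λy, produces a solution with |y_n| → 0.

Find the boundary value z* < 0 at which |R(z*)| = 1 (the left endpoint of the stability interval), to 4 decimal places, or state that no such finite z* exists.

left endpoint -4.0000.

Test eqn y'=λy, z=hλ:
  k1=λy_n ⇒ h·k1=z·y_n;  k2=λ(1+1/2z)y_n ⇒ h·k2=z(1+1/2z)y_n
  y_{n+1}/y_n = 1 + 1/2z + 1/2z(1+1/2z) = 1 + z + 1/4z²
  Hence R(z) = 1 + z + 1/4z².

Need |R(x)|<1, x<0.
x=-0.45: |R|=0.6006
R=1: x+1/4x²=0 ⇒ x=−4=-4.0000; min R=1−1/(4·1/4)=0.0000>−1
Confirm numerically:
  x=-2.448: |R|=0.05018 <1
  x=-2.228: |R|=0.01300 <1
  x=-2.166: |R|=0.00689 <1
  x=-2.086: |R|=0.00185 <1
  x=-4.582: |R|=1.66668 >1
  x=-4.542: |R|=1.61544 >1
So |R|<1 on (-4.0000, 0).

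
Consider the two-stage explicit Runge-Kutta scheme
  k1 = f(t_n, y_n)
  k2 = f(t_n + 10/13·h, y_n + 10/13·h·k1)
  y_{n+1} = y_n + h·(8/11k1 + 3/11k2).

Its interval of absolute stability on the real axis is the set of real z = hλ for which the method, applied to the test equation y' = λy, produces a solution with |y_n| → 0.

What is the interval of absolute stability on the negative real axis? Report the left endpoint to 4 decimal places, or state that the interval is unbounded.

On y'=λy, z=hλ:
  k1=λy_n ⇒ h·k1=z·y_n;  k2=λ(1+10/13z)y_n ⇒ h·k2=z(1+10/13z)y_n
  y_{n+1}/y_n = 1 + 8/11z + 3/11z(1+10/13z) = 1 + z + 30/143z²
  so R(z) = 1 + z + 30/143z².

Find x<0 with |R(x)|<1.
x=-1.31: |R|=0.0500
R=1: x+30/143x²=0 ⇒ x=−143/30=-4.7667; min R=1−1/(4·30/143)=-0.1917>−1
Confirm numerically:
  x=-4.663: |R|=0.89859 <1
  x=-2.844: |R|=0.14715 <1
  x=-2.306: |R|=0.19041 <1
  x=-5.342: |R|=1.64478 >1
  x=-5.329: |R|=1.62867 >1
Interval (-4.7667, 0).

z∈(-4.7667,0).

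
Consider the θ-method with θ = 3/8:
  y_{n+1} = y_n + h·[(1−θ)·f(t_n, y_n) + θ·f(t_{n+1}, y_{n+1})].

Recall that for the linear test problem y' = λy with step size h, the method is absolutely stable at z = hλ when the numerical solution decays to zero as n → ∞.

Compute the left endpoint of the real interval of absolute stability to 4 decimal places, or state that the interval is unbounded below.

On y'=λy, z=hλ:
  y_{n+1} = y_n + z·[5/8·y_n + 3/8·y_{n+1}] ⇒ (1 − 3/8z)y_{n+1} = (1 + 5/8z)y_n
  so R(z) = (1 + 5/8z)/(1 − 3/8z).

Solve |R(x)|<1 on ℝ⁻.
x=-1.01: |R|=0.2675
R=−1: 1+5/8x = −1+3/8x ⇒ -1/4x=2 ⇒ x=2/(-1/4)=-8.0000
Confirm numerically:
  x=-7.927: |R|=0.99541 <1
  x=-6.839: |R|=0.91857 <1
  x=-5.224: |R|=0.76546 <1
  x=-4.707: |R|=0.70227 <1
  x=-8.582: |R|=1.03449 >1
  x=-8.486: |R|=1.02905 >1
  x=-8.093: |R|=1.00576 >1
Stable set (-8.0000, 0).

z* = -8.0000.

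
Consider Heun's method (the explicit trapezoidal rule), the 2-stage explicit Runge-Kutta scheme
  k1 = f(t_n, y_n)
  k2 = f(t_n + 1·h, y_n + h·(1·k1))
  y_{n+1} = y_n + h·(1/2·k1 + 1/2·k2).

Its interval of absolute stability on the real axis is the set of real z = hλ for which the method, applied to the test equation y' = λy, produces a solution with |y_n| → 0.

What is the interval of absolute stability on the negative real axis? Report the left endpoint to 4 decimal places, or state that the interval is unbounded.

z∈(-2.0000,0).

On y'=λy, z=hλ:
  order 2, 2-stage ⇒ R(z)=1+z+z^2/2
  (e.g. R(-1.5)=0.62500, |R|=0.62500)

Need |R(x)|<1, x<0.
x=-1.5: |R|=0.6250
|R(-1.81)|=0.8281 |R(-1.53)|=0.6404 |R(-0.88)|=0.5072
Bisect:
  x_lo=-2.5106 |R|=1.6410  x_hi=-0.3308 |R|=0.7239
  mid=-1.42074 |R|=0.58851 →hi
  mid=-1.96568 |R|=0.96627 →hi
  mid=-2.23815 |R|=1.26651 →lo
  mid=-2.10192 |R|=1.10711 →lo
  mid=-2.03380 |R|=1.03437 →lo
  mid=-1.99974 |R|=0.99974 →hi
  mid=-2.01677 |R|=1.01691 →lo
  mid=-2.00825 |R|=1.00829 →lo
  mid=-2.00400 |R|=1.00400 →lo
  mid=-2.00187 |R|=1.00187 →lo
  ...
  [-2.00001,-1.99987] ⇒ x*=-2.0000
Stable set (-2.0000, 0).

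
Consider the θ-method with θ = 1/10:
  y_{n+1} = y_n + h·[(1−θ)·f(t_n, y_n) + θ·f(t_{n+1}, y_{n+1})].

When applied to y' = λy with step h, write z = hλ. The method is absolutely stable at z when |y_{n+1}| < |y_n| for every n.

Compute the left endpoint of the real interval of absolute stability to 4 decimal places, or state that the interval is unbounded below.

z* = -2.5000.

Test eqn y'=λy, z=hλ:
  y_{n+1} = y_n + z·[9/10·y_n + 1/10·y_{n+1}] ⇒ (1 − 1/10z)y_{n+1} = (1 + 9/10z)y_n
  Hence R(z) = (1 + 9/10z)/(1 − 1/10z).

Find x<0 with |R(x)|<1.
x=-1.7: |R|=0.4530
R=−1: 1+9/10x = −1+1/10x ⇒ -4/5x=2 ⇒ x=2/(-4/5)=-2.5000
Confirm numerically:
  x=-2.463: |R|=0.97625 <1
  x=-1.762: |R|=0.49804 <1
  x=-1.369: |R|=0.20415 <1
  x=-2.980: |R|=1.29584 >1
  x=-2.664: |R|=1.10360 >1
  x=-2.616: |R|=1.07356 >1
So |R|<1 on (-2.5000, 0).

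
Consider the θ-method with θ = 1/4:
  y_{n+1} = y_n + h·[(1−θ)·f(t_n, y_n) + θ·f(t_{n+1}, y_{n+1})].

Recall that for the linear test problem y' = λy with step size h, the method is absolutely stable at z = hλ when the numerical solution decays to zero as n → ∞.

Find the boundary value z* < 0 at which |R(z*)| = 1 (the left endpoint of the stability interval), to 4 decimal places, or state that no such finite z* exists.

Set f=λy, z=hλ:
  y_{n+1} = y_n + z·[3/4·y_n + 1/4·y_{n+1}] ⇒ (1 − 1/4z)y_{n+1} = (1 + 3/4z)y_n
  so R(z) = (1 + 3/4z)/(1 − 1/4z).

Need |R(x)|<1, x<0.
x=-0.35: |R|=0.6782
R=−1: 1+3/4x = −1+1/4x ⇒ -1/2x=2 ⇒ x=2/(-1/2)=-4.0000
Confirm numerically:
  x=-2.930: |R|=0.69120 <1
  x=-2.033: |R|=0.34792 <1
  x=-2.018: |R|=0.34131 <1
  x=-4.567: |R|=1.13237 >1
  x=-4.128: |R|=1.03150 >1
Interval (-4.0000, 0).

z* = -4.0000.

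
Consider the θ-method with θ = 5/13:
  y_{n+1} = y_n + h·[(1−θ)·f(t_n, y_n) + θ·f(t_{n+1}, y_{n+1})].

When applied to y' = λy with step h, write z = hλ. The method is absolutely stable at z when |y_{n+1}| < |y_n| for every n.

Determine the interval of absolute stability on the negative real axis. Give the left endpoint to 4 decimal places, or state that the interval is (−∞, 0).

(-8.6667, 0).

On y'=λy, z=hλ:
  y_{n+1} = y_n + z·[8/13·y_n + 5/13·y_{n+1}] ⇒ (1 − 5/13z)y_{n+1} = (1 + 8/13z)y_n
  R(z) = (1 + 8/13z)/(1 − 5/13z).

Find x<0 with |R(x)|<1.
x=-1.25: |R|=0.1558
R=−1: 1+8/13x = −1+5/13x ⇒ -3/13x=2 ⇒ x=2/(-3/13)=-8.6667
Confirm numerically:
  x=-7.116: |R|=0.90424 <1
  x=-6.595: |R|=0.86482 <1
  x=-5.052: |R|=0.71657 <1
  x=-3.518: |R|=0.49506 <1
  x=-9.032: |R|=1.01884 >1
  x=-8.753: |R|=1.00456 >1
Stable set (-8.6667, 0).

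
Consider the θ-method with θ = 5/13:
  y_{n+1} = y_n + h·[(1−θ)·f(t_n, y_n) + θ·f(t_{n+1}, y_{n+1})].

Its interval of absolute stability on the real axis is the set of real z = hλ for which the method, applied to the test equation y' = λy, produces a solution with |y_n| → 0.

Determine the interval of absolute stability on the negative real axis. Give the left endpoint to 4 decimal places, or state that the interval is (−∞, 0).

Set f=λy, z=hλ:
  y_{n+1} = y_n + z·[8/13·y_n + 5/13·y_{n+1}] ⇒ (1 − 5/13z)y_{n+1} = (1 + 8/13z)y_n
  so R(z) = (1 + 8/13z)/(1 − 5/13z).

Need |R(x)|<1, x<0.
x=-1.71: |R|=0.0316
R=−1: 1+8/13x = −1+5/13x ⇒ -3/13x=2 ⇒ x=2/(-3/13)=-8.6667
Confirm numerically:
  x=-7.595: |R|=0.93693 <1
  x=-6.235: |R|=0.83486 <1
  x=-5.841: |R|=0.79915 <1
  x=-9.028: |R|=1.01864 >1
  x=-9.010: |R|=1.01774 >1
  x=-8.780: |R|=1.00598 >1
Stable set (-8.6667, 0).

z∈(-8.6667,0).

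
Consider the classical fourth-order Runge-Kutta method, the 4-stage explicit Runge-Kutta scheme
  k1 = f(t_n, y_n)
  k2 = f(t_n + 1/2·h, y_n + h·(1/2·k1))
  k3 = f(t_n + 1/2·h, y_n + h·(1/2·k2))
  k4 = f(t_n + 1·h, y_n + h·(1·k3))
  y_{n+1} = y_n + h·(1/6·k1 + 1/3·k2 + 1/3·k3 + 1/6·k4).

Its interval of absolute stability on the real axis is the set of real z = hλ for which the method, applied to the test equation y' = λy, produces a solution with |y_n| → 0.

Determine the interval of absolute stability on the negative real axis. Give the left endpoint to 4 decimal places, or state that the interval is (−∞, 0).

z∈(-2.7853,0).

Set f=λy, z=hλ:
  order 4, 4-stage ⇒ R(z)=1+z+z^2/2+z^3/6+z^4/24
  (e.g. R(-0.88)=0.41861, |R|=0.41861)

Need |R(x)|<1, x<0.
x=-0.88: |R|=0.4186
|R(-2.88)|=1.1524 |R(-2.67)|=0.8396 |R(-2.24)|=0.4446
Bisect:
  x_lo=-3.2115 |R|=1.8573  x_hi=-0.1677 |R|=0.8456
  mid=-1.68961 |R|=0.27344 →hi
  mid=-2.45058 |R|=0.60200 →hi
  mid=-2.83106 |R|=1.07123 →lo
  mid=-2.64082 |R|=0.80315 →hi
  mid=-2.73594 |R|=0.92811 →hi
  mid=-2.78350 |R|=0.99730 →hi
  mid=-2.80728 |R|=1.03366 →lo
  mid=-2.79539 |R|=1.01533 →lo
  mid=-2.78945 |R|=1.00628 →lo
  ...
  [-2.78536,-2.78517] ⇒ x*=-2.7853
Stable set (-2.7853, 0).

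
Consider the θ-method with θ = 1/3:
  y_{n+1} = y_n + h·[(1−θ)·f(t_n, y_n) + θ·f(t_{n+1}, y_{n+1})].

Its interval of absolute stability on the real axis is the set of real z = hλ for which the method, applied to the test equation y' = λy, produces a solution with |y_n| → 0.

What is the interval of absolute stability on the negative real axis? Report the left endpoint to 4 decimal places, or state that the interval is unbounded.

(-6.0000, 0).

On y'=λy, z=hλ:
  y_{n+1} = y_n + z·[2/3·y_n + 1/3·y_{n+1}] ⇒ (1 − 1/3z)y_{n+1} = (1 + 2/3z)y_n
  so R(z) = (1 + 2/3z)/(1 − 1/3z).

Solve |R(x)|<1 on ℝ⁻.
x=-1.15: |R|=0.1687
R=−1: 1+2/3x = −1+1/3x ⇒ -1/3x=2 ⇒ x=2/(-1/3)=-6.0000
Confirm numerically:
  x=-5.367: |R|=0.92435 <1
  x=-4.974: |R|=0.87133 <1
  x=-4.594: |R|=0.81485 <1
  x=-3.527: |R|=0.62111 <1
  x=-6.385: |R|=1.04102 >1
  x=-6.162: |R|=1.01768 >1
  x=-6.155: |R|=1.01693 >1
Interval (-6.0000, 0).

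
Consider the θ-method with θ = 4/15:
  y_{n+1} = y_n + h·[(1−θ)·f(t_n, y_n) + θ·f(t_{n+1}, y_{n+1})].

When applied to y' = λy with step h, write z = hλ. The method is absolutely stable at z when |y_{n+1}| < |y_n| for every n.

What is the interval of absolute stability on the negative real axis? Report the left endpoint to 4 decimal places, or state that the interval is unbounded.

Set f=λy, z=hλ:
  y_{n+1} = y_n + z·[11/15·y_n + 4/15·y_{n+1}] ⇒ (1 − 4/15z)y_{n+1} = (1 + 11/15z)y_n
  so R(z) = (1 + 11/15z)/(1 − 4/15z).

Need |R(x)|<1, x<0.
x=-1.37: |R|=0.0034
R=−1: 1+11/15x = −1+4/15x ⇒ -7/15x=2 ⇒ x=2/(-7/15)=-4.2857
Confirm numerically:
  x=-4.092: |R|=0.95677 <1
  x=-3.241: |R|=0.73849 <1
  x=-3.125: |R|=0.70455 <1
  x=-2.470: |R|=0.48915 <1
  x=-4.861: |R|=1.11691 >1
  x=-4.773: |R|=1.10005 >1
  x=-4.726: |R|=1.09090 >1
Interval (-4.2857, 0).

z∈(-4.2857,0).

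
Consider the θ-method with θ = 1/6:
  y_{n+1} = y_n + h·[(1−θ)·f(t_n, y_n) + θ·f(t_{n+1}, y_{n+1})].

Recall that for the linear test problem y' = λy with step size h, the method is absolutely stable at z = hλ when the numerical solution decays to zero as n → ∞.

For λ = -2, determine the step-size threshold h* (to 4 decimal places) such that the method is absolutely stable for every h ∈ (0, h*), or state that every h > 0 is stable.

(-3.0000,0); λ=-2 ⇒ h* = (3)/2 = 1.5000.

On y'=λy, z=hλ:
  y_{n+1} = y_n + z·[5/6·y_n + 1/6·y_{n+1}] ⇒ (1 − 1/6z)y_{n+1} = (1 + 5/6z)y_n
  Hence R(z) = (1 + 5/6z)/(1 − 1/6z).

Need |R(x)|<1, x<0.
x=-0.55: |R|=0.4962
R=−1: 1+5/6x = −1+1/6x ⇒ -2/3x=2 ⇒ x=2/(-2/3)=-3.0000
Confirm numerically:
  x=-2.177: |R|=0.59741 <1
  x=-1.925: |R|=0.45741 <1
  x=-1.338: |R|=0.09403 <1
  x=-1.298: |R|=0.06714 <1
  x=-3.446: |R|=1.18886 >1
  x=-3.318: |R|=1.13651 >1
  x=-3.024: |R|=1.01064 >1
Interval (-3.0000, 0).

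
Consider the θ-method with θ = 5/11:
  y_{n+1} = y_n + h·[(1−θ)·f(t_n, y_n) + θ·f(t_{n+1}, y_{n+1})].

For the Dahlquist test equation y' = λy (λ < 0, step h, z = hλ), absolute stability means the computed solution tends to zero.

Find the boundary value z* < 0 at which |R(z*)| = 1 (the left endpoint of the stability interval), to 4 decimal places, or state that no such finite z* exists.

left endpoint -22.0000.

On y'=λy, z=hλ:
  y_{n+1} = y_n + z·[6/11·y_n + 5/11·y_{n+1}] ⇒ (1 − 5/11z)y_{n+1} = (1 + 6/11z)y_n
  so R(z) = (1 + 6/11z)/(1 − 5/11z).

Solve |R(x)|<1 on ℝ⁻.
x=-1.26: |R|=0.1988
R=−1: 1+6/11x = −1+5/11x ⇒ -1/11x=2 ⇒ x=2/(-1/11)=-22.0000
Confirm numerically:
  x=-19.230: |R|=0.97415 <1
  x=-15.537: |R|=0.92712 <1
  x=-14.746: |R|=0.91439 <1
  x=-22.431: |R|=1.00350 >1
  x=-22.091: |R|=1.00075 >1
  x=-22.074: |R|=1.00061 >1
Stable set (-22.0000, 0).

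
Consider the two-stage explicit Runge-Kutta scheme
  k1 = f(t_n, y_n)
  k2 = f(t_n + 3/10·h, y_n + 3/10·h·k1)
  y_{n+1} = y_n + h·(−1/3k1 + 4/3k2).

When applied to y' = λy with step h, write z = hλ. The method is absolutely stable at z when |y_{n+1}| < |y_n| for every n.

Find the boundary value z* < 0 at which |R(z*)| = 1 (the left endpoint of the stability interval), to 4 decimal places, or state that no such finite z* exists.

Set f=λy, z=hλ:
  k1=λy_n ⇒ h·k1=z·y_n;  k2=λ(1+3/10z)y_n ⇒ h·k2=z(1+3/10z)y_n
  y_{n+1}/y_n = 1 − 1/3z + 4/3z(1+3/10z) = 1 + z + 2/5z²
  R(z) = 1 + z + 2/5z².

Solve |R(x)|<1 on ℝ⁻.
x=-1.61: |R|=0.4268
R=1: x+2/5x²=0 ⇒ x=−5/2=-2.5000; min R=1−1/(4·2/5)=0.3750>−1
Confirm numerically:
  x=-2.432: |R|=0.93385 <1
  x=-1.162: |R|=0.37810 <1
  x=-1.094: |R|=0.38473 <1
  x=-2.845: |R|=1.39261 >1
  x=-2.784: |R|=1.31626 >1
So |R|<1 on (-2.5000, 0).

z* = -2.5000.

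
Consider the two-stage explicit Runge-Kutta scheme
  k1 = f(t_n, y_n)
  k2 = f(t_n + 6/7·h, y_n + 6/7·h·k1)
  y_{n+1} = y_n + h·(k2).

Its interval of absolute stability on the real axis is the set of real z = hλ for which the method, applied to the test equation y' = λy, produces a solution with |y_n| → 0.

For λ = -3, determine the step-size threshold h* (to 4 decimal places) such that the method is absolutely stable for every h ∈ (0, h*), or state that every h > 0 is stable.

(-1.1667,0); λ=-3 ⇒ h* = (7/6)/3 = 0.3889.

Set f=λy, z=hλ:
  k1=λy_n ⇒ h·k1=z·y_n;  k2=λ(1+6/7z)y_n ⇒ h·k2=z(1+6/7z)y_n
  y_{n+1}/y_n = 1 + z(1+6/7z) = 1 + z + 6/7z²
  Hence R(z) = 1 + z + 6/7z².

Solve |R(x)|<1 on ℝ⁻.
x=-1.09: |R|=0.9284
R=1: x+6/7x²=0 ⇒ x=−7/6=-1.1667; min R=1−1/(4·6/7)=0.7083>−1
Confirm numerically:
  x=-0.889: |R|=0.78842 <1
  x=-0.634: |R|=0.71053 <1
  x=-0.537: |R|=0.71017 <1
  x=-1.568: |R|=1.53939 >1
  x=-1.359: |R|=1.22404 >1
So |R|<1 on (-1.1667, 0).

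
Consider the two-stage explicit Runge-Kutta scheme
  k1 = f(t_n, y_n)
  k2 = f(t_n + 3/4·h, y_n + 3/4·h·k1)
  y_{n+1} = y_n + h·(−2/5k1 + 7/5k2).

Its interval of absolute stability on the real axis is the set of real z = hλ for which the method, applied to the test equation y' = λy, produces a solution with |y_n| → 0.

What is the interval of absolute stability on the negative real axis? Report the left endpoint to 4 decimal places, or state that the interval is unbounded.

(-0.9524, 0).

On y'=λy, z=hλ:
  k1=λy_n ⇒ h·k1=z·y_n;  k2=λ(1+3/4z)y_n ⇒ h·k2=z(1+3/4z)y_n
  y_{n+1}/y_n = 1 − 2/5z + 7/5z(1+3/4z) = 1 + z + 21/20z²
  so R(z) = 1 + z + 21/20z².

Boundary: |R(x)|=1, x<0.
x=-0.98: |R|=1.0284
R=1: x+21/20x²=0 ⇒ x=−20/21=-0.9524; min R=1−1/(4·21/20)=0.7619>−1
Confirm numerically:
  x=-0.808: |R|=0.87751 <1
  x=-0.645: |R|=0.79183 <1
  x=-0.569: |R|=0.77095 <1
  x=-1.502: |R|=1.86680 >1
  x=-1.134: |R|=1.21625 >1
Interval (-0.9524, 0).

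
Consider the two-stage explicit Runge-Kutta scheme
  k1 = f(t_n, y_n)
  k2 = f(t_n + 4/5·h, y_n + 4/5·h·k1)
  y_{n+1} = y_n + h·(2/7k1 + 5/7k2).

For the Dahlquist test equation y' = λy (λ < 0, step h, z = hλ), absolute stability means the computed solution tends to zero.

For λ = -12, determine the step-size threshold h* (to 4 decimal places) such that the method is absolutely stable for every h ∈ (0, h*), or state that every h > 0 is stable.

With y'=λy (z=hλ):
  k1=λy_n ⇒ h·k1=z·y_n;  k2=λ(1+4/5z)y_n ⇒ h·k2=z(1+4/5z)y_n
  y_{n+1}/y_n = 1 + 2/7z + 5/7z(1+4/5z) = 1 + z + 4/7z²
  so R(z) = 1 + z + 4/7z².

Need |R(x)|<1, x<0.
x=-0.87: |R|=0.5625
R=1: x+4/7x²=0 ⇒ x=−7/4=-1.7500; min R=1−1/(4·4/7)=0.5625>−1
Confirm numerically:
  x=-1.685: |R|=0.93741 <1
  x=-1.100: |R|=0.59143 <1
  x=-0.820: |R|=0.56423 <1
  x=-2.030: |R|=1.32480 >1
  x=-1.946: |R|=1.21795 >1
  x=-1.850: |R|=1.10571 >1
Interval (-1.7500, 0).

(-1.7500,0); λ=-12 ⇒ h* = (7/4)/12 = 0.1458.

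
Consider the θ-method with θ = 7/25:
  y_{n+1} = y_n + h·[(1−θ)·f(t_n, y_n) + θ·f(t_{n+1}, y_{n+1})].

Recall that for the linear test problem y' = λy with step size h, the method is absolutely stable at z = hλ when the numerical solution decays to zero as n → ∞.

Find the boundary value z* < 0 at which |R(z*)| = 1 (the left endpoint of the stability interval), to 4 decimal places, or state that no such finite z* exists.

z* = -4.5455.

Test eqn y'=λy, z=hλ:
  y_{n+1} = y_n + z·[18/25·y_n + 7/25·y_{n+1}] ⇒ (1 − 7/25z)y_{n+1} = (1 + 18/25z)y_n
  Hence R(z) = (1 + 18/25z)/(1 − 7/25z).

Need |R(x)|<1, x<0.
x=-1.29: |R|=0.0523
R=−1: 1+18/25x = −1+7/25x ⇒ -11/25x=2 ⇒ x=2/(-11/25)=-4.5455
Confirm numerically:
  x=-4.003: |R|=0.88746 <1
  x=-3.686: |R|=0.81390 <1
  x=-3.036: |R|=0.64101 <1
  x=-4.686: |R|=1.02675 >1
  x=-4.617: |R|=1.01373 >1
So |R|<1 on (-4.5455, 0).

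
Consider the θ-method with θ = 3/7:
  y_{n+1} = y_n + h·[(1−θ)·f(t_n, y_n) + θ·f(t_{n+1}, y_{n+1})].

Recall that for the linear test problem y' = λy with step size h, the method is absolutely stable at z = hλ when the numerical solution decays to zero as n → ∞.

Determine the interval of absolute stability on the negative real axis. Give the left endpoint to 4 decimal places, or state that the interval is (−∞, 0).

Test eqn y'=λy, z=hλ:
  y_{n+1} = y_n + z·[4/7·y_n + 3/7·y_{n+1}] ⇒ (1 − 3/7z)y_{n+1} = (1 + 4/7z)y_n
  R(z) = (1 + 4/7z)/(1 − 3/7z).

Solve |R(x)|<1 on ℝ⁻.
x=-1.68: |R|=0.0233
R=−1: 1+4/7x = −1+3/7x ⇒ -1/7x=2 ⇒ x=2/(-1/7)=-14.0000
Confirm numerically:
  x=-13.493: |R|=0.98932 <1
  x=-10.872: |R|=0.92104 <1
  x=-8.501: |R|=0.83082 <1
  x=-6.524: |R|=0.71865 <1
  x=-14.423: |R|=1.00841 >1
  x=-14.111: |R|=1.00225 >1
  x=-14.052: |R|=1.00106 >1
So |R|<1 on (-14.0000, 0).

z∈(-14.0000,0).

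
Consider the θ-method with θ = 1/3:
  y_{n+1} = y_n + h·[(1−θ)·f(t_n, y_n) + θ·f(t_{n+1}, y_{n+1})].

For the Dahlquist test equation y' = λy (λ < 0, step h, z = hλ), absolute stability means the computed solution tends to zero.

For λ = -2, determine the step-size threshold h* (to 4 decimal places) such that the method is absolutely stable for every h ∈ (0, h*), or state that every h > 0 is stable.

(-6.0000,0); λ=-2 ⇒ h* = (6)/2 = 3.0000.

On y'=λy, z=hλ:
  y_{n+1} = y_n + z·[2/3·y_n + 1/3·y_{n+1}] ⇒ (1 − 1/3z)y_{n+1} = (1 + 2/3z)y_n
  R(z) = (1 + 2/3z)/(1 − 1/3z).

Boundary: |R(x)|=1, x<0.
x=-1.74: |R|=0.1013
R=−1: 1+2/3x = −1+1/3x ⇒ -1/3x=2 ⇒ x=2/(-1/3)=-6.0000
Confirm numerically:
  x=-4.629: |R|=0.82029 <1
  x=-4.248: |R|=0.75828 <1
  x=-3.531: |R|=0.62196 <1
  x=-6.355: |R|=1.03795 >1
  x=-6.245: |R|=1.02650 >1
Stable set (-6.0000, 0).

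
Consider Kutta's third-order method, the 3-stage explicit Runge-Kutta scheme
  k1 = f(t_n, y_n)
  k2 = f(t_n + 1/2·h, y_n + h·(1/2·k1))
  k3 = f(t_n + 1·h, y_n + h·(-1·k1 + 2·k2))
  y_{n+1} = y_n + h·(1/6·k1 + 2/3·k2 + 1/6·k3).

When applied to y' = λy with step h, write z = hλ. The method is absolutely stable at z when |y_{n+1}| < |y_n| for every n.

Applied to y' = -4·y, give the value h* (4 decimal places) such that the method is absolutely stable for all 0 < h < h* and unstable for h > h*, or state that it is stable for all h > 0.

(-2.5127,0); λ=-4 ⇒ h* = 0.6282.

With y'=λy (z=hλ):
  order 3, 3-stage ⇒ R(z)=1+z+z^2/2+z^3/6
  (e.g. R(-0.68)=0.49879, |R|=0.49879)

Solve |R(x)|<1 on ℝ⁻.
x=-0.68: |R|=0.4988
|R(-2.59)|=1.1316 |R(-2.46)|=0.9154 |R(-1.43)|=0.1051
Bisect:
  x_lo=-3.3741 |R|=3.0838  x_hi=-0.2739 |R|=0.7602
  mid=-1.82399 |R|=0.17190 →hi
  mid=-2.59903 |R|=1.14760 →lo
  mid=-2.21151 |R|=0.56879 →hi
  mid=-2.40527 |R|=0.83181 →hi
  mid=-2.50215 |R|=0.98266 →hi
  mid=-2.55059 |R|=1.06331 →lo
  mid=-2.52637 |R|=1.02254 →lo
  ...
  [-2.51293,-2.51274] ⇒ x*=-2.5127
So |R|<1 on (-2.5127, 0).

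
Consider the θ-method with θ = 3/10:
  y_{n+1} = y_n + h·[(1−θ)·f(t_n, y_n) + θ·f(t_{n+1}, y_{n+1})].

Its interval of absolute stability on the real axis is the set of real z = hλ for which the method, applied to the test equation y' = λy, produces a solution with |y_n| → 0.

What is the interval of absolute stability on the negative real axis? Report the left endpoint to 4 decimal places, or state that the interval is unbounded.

z∈(-5.0000,0).

On y'=λy, z=hλ:
  y_{n+1} = y_n + z·[7/10·y_n + 3/10·y_{n+1}] ⇒ (1 − 3/10z)y_{n+1} = (1 + 7/10z)y_n
  ⇒ R(z) = (1 + 7/10z)/(1 − 3/10z).

Boundary: |R(x)|=1, x<0.
x=-0.31: |R|=0.7164
R=−1: 1+7/10x = −1+3/10x ⇒ -2/5x=2 ⇒ x=2/(-2/5)=-5.0000
Confirm numerically:
  x=-4.007: |R|=0.81963 <1
  x=-3.391: |R|=0.68096 <1
  x=-3.011: |R|=0.58199 <1
  x=-2.510: |R|=0.43183 <1
  x=-5.270: |R|=1.04184 >1
  x=-5.094: |R|=1.01487 >1
So |R|<1 on (-5.0000, 0).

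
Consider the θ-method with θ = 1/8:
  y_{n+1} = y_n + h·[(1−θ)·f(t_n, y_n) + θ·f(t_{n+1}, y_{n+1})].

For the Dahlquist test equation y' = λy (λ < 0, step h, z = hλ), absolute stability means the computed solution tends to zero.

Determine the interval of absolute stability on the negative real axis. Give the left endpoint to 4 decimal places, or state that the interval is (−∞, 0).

On y'=λy, z=hλ:
  y_{n+1} = y_n + z·[7/8·y_n + 1/8·y_{n+1}] ⇒ (1 − 1/8z)y_{n+1} = (1 + 7/8z)y_n
  so R(z) = (1 + 7/8z)/(1 − 1/8z).

Solve |R(x)|<1 on ℝ⁻.
x=-0.8: |R|=0.2727
R=−1: 1+7/8x = −1+1/8x ⇒ -3/4x=2 ⇒ x=2/(-3/4)=-2.6667
Confirm numerically:
  x=-2.567: |R|=0.94341 <1
  x=-2.538: |R|=0.92674 <1
  x=-1.589: |R|=0.32569 <1
  x=-3.183: |R|=1.27703 >1
  x=-3.081: |R|=1.22435 >1
Stable set (-2.6667, 0).

z∈(-2.6667,0).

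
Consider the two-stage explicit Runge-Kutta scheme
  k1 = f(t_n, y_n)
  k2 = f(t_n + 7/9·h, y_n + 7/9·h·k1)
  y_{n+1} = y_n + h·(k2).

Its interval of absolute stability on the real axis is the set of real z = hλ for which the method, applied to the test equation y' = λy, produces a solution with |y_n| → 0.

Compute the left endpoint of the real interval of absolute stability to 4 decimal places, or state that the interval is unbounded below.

On y'=λy, z=hλ:
  k1=λy_n ⇒ h·k1=z·y_n;  k2=λ(1+7/9z)y_n ⇒ h·k2=z(1+7/9z)y_n
  y_{n+1}/y_n = 1 + z(1+7/9z) = 1 + z + 7/9z²
  Hence R(z) = 1 + z + 7/9z².

Need |R(x)|<1, x<0.
x=-1.16: |R|=0.8866
R=1: x+7/9x²=0 ⇒ x=−9/7=-1.2857; min R=1−1/(4·7/9)=0.6786>−1
Confirm numerically:
  x=-0.960: |R|=0.75680 <1
  x=-0.707: |R|=0.68177 <1
  x=-0.683: |R|=0.67982 <1
  x=-0.641: |R|=0.67857 <1
  x=-1.809: |R|=1.73626 >1
  x=-1.446: |R|=1.18027 >1
Interval (-1.2857, 0).

left endpoint -1.2857.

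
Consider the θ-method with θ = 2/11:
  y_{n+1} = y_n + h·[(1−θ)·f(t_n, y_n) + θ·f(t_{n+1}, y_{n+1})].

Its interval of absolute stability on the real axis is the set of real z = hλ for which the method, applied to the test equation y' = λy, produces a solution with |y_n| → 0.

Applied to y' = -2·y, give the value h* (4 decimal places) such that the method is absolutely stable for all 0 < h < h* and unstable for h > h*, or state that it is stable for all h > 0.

(-3.1429,0); λ=-2 ⇒ h* = (22/7)/2 = 1.5714.

Set f=λy, z=hλ:
  y_{n+1} = y_n + z·[9/11·y_n + 2/11·y_{n+1}] ⇒ (1 − 2/11z)y_{n+1} = (1 + 9/11z)y_n
  ⇒ R(z) = (1 + 9/11z)/(1 − 2/11z).

Find x<0 with |R(x)|<1.
x=-1.61: |R|=0.2454
R=−1: 1+9/11x = −1+2/11x ⇒ -7/11x=2 ⇒ x=2/(-7/11)=-3.1429
Confirm numerically:
  x=-1.816: |R|=0.36523 <1
  x=-1.426: |R|=0.13240 <1
  x=-1.290: |R|=0.04492 <1
  x=-3.497: |R|=1.13777 >1
  x=-3.445: |R|=1.11822 >1
  x=-3.253: |R|=1.04404 >1
Interval (-3.1429, 0).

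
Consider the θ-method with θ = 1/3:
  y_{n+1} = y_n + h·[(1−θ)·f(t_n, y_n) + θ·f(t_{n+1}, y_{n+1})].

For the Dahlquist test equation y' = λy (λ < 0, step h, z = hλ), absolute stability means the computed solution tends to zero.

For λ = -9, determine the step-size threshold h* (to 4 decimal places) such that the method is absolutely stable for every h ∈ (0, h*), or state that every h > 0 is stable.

Test eqn y'=λy, z=hλ:
  y_{n+1} = y_n + z·[2/3·y_n + 1/3·y_{n+1}] ⇒ (1 − 1/3z)y_{n+1} = (1 + 2/3z)y_n
  ⇒ R(z) = (1 + 2/3z)/(1 − 1/3z).

Need |R(x)|<1, x<0.
x=-1.44: |R|=0.0270
R=−1: 1+2/3x = −1+1/3x ⇒ -1/3x=2 ⇒ x=2/(-1/3)=-6.0000
Confirm numerically:
  x=-5.921: |R|=0.99114 <1
  x=-3.870: |R|=0.68996 <1
  x=-3.454: |R|=0.60552 <1
  x=-2.678: |R|=0.41493 <1
  x=-6.266: |R|=1.02871 >1
  x=-6.235: |R|=1.02545 >1
  x=-6.230: |R|=1.02492 >1
So |R|<1 on (-6.0000, 0).

(-6.0000,0); λ=-9 ⇒ h* = (6)/9 = 0.6667.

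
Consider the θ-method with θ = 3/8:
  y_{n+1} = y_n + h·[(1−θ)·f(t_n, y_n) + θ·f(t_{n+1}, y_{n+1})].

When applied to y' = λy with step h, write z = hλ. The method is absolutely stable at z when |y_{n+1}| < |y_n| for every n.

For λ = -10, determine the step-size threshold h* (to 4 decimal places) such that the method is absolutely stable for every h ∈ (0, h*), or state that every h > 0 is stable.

(-8.0000,0); λ=-10 ⇒ h* = (8)/10 = 0.8000.

With y'=λy (z=hλ):
  y_{n+1} = y_n + z·[5/8·y_n + 3/8·y_{n+1}] ⇒ (1 − 3/8z)y_{n+1} = (1 + 5/8z)y_n
  Hence R(z) = (1 + 5/8z)/(1 − 3/8z).

Find x<0 with |R(x)|<1.
x=-1.69: |R|=0.0344
R=−1: 1+5/8x = −1+3/8x ⇒ -1/4x=2 ⇒ x=2/(-1/4)=-8.0000
Confirm numerically:
  x=-4.732: |R|=0.70553 <1
  x=-4.340: |R|=0.65176 <1
  x=-3.740: |R|=0.55671 <1
  x=-3.705: |R|=0.55061 <1
  x=-8.585: |R|=1.03466 >1
  x=-8.366: |R|=1.02212 >1
  x=-8.148: |R|=1.00912 >1
Stable set (-8.0000, 0).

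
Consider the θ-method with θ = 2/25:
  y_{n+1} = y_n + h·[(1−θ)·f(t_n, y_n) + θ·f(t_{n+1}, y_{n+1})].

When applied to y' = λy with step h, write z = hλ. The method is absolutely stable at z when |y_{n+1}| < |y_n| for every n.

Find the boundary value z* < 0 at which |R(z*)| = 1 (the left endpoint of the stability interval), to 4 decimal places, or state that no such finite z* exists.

On y'=λy, z=hλ:
  y_{n+1} = y_n + z·[23/25·y_n + 2/25·y_{n+1}] ⇒ (1 − 2/25z)y_{n+1} = (1 + 23/25z)y_n
  so R(z) = (1 + 23/25z)/(1 − 2/25z).

Find x<0 with |R(x)|<1.
x=-1.7: |R|=0.4965
R=−1: 1+23/25x = −1+2/25x ⇒ -21/25x=2 ⇒ x=2/(-21/25)=-2.3810
Confirm numerically:
  x=-2.166: |R|=0.84611 <1
  x=-1.842: |R|=0.60542 <1
  x=-1.656: |R|=0.46228 <1
  x=-1.214: |R|=0.10653 <1
  x=-2.833: |R|=1.30956 >1
  x=-2.684: |R|=1.20956 >1
  x=-2.541: |R|=1.11173 >1
So |R|<1 on (-2.3810, 0).

z* = -2.3810.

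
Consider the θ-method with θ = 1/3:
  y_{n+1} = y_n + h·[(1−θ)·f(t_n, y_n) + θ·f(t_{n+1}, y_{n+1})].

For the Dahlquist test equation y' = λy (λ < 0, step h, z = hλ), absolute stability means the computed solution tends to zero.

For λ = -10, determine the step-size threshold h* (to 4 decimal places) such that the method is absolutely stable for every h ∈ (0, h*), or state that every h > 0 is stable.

With y'=λy (z=hλ):
  y_{n+1} = y_n + z·[2/3·y_n + 1/3·y_{n+1}] ⇒ (1 − 1/3z)y_{n+1} = (1 + 2/3z)y_n
  ⇒ R(z) = (1 + 2/3z)/(1 − 1/3z).

Boundary: |R(x)|=1, x<0.
x=-0.81: |R|=0.3622
R=−1: 1+2/3x = −1+1/3x ⇒ -1/3x=2 ⇒ x=2/(-1/3)=-6.0000
Confirm numerically:
  x=-5.868: |R|=0.98512 <1
  x=-5.049: |R|=0.88185 <1
  x=-3.301: |R|=0.57166 <1
  x=-6.587: |R|=1.06123 >1
  x=-6.437: |R|=1.04631 >1
  x=-6.172: |R|=1.01875 >1
So |R|<1 on (-6.0000, 0).

(-6.0000,0); λ=-10 ⇒ h* = (6)/10 = 0.6000.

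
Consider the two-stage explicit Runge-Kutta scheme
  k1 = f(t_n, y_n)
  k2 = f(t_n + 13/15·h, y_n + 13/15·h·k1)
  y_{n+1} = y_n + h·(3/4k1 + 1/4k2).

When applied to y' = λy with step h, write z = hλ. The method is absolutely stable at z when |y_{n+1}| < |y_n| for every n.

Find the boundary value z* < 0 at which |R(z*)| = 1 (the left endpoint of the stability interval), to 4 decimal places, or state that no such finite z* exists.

left endpoint -4.6154.

On y'=λy, z=hλ:
  k1=λy_n ⇒ h·k1=z·y_n;  k2=λ(1+13/15z)y_n ⇒ h·k2=z(1+13/15z)y_n
  y_{n+1}/y_n = 1 + 3/4z + 1/4z(1+13/15z) = 1 + z + 13/60z²
  ⇒ R(z) = 1 + z + 13/60z².

Find x<0 with |R(x)|<1.
x=-0.8: |R|=0.3387
R=1: x+13/60x²=0 ⇒ x=−60/13=-4.6154; min R=1−1/(4·13/60)=-0.1538>−1
Confirm numerically:
  x=-4.486: |R|=0.87424 <1
  x=-4.394: |R|=0.78923 <1
  x=-2.347: |R|=0.15351 <1
  x=-1.956: |R|=0.12705 <1
  x=-5.085: |R|=1.51740 >1
  x=-5.003: |R|=1.42017 >1
  x=-4.891: |R|=1.29207 >1
Stable set (-4.6154, 0).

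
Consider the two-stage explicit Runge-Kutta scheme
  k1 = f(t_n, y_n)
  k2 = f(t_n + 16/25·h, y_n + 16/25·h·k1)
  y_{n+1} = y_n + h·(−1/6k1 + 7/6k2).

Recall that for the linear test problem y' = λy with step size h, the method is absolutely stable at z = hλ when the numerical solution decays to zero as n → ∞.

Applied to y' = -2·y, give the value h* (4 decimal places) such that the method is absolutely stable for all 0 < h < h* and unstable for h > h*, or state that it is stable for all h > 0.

Set f=λy, z=hλ:
  k1=λy_n ⇒ h·k1=z·y_n;  k2=λ(1+16/25z)y_n ⇒ h·k2=z(1+16/25z)y_n
  y_{n+1}/y_n = 1 − 1/6z + 7/6z(1+16/25z) = 1 + z + 56/75z²
  so R(z) = 1 + z + 56/75z².

Boundary: |R(x)|=1, x<0.
x=-1.02: |R|=0.7568
R=1: x+56/75x²=0 ⇒ x=−75/56=-1.3393; min R=1−1/(4·56/75)=0.6652>−1
Confirm numerically:
  x=-1.211: |R|=0.88400 <1
  x=-0.566: |R|=0.67320 <1
  x=-0.556: |R|=0.67482 <1
  x=-1.923: |R|=1.83812 >1
  x=-1.517: |R|=1.20130 >1
So |R|<1 on (-1.3393, 0).

(-1.3393,0); λ=-2 ⇒ h* = (75/56)/2 = 0.6696.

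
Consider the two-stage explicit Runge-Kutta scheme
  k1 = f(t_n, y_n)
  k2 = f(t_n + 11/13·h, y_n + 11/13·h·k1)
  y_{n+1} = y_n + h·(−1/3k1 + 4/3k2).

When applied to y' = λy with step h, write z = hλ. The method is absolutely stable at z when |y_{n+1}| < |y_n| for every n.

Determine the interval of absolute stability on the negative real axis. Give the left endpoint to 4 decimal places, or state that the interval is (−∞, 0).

Set f=λy, z=hλ:
  k1=λy_n ⇒ h·k1=z·y_n;  k2=λ(1+11/13z)y_n ⇒ h·k2=z(1+11/13z)y_n
  y_{n+1}/y_n = 1 − 1/3z + 4/3z(1+11/13z) = 1 + z + 44/39z²
  Hence R(z) = 1 + z + 44/39z².

Solve |R(x)|<1 on ℝ⁻.
x=-1.62: |R|=2.3409
R=1: x+44/39x²=0 ⇒ x=−39/44=-0.8864; min R=1−1/(4·44/39)=0.7784>−1
Confirm numerically:
  x=-0.607: |R|=0.80869 <1
  x=-0.530: |R|=0.78691 <1
  x=-0.458: |R|=0.77866 <1
  x=-0.388: |R|=0.78184 <1
  x=-1.319: |R|=1.64381 >1
  x=-1.164: |R|=1.36460 >1
So |R|<1 on (-0.8864, 0).

(-0.8864, 0).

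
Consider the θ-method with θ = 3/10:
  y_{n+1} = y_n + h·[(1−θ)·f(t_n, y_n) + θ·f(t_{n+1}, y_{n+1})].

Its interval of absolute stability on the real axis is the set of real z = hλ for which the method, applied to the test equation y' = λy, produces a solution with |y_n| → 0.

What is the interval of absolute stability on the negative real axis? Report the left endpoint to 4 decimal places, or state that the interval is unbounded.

With y'=λy (z=hλ):
  y_{n+1} = y_n + z·[7/10·y_n + 3/10·y_{n+1}] ⇒ (1 − 3/10z)y_{n+1} = (1 + 7/10z)y_n
  so R(z) = (1 + 7/10z)/(1 − 3/10z).

Boundary: |R(x)|=1, x<0.
x=-0.86: |R|=0.3164
R=−1: 1+7/10x = −1+3/10x ⇒ -2/5x=2 ⇒ x=2/(-2/5)=-5.0000
Confirm numerically:
  x=-3.659: |R|=0.74429 <1
  x=-2.679: |R|=0.48528 <1
  x=-2.405: |R|=0.39704 <1
  x=-5.469: |R|=1.07104 >1
  x=-5.149: |R|=1.02342 >1
So |R|<1 on (-5.0000, 0).

z∈(-5.0000,0).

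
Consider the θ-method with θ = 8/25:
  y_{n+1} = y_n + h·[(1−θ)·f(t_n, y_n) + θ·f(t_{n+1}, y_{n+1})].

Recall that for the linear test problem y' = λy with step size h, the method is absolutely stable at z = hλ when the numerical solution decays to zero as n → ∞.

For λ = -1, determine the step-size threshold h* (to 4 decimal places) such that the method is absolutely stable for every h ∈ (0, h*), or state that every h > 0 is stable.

(-5.5556,0); λ=-1 ⇒ h* = (50/9)/1 = 5.5556.

With y'=λy (z=hλ):
  y_{n+1} = y_n + z·[17/25·y_n + 8/25·y_{n+1}] ⇒ (1 − 8/25z)y_{n+1} = (1 + 17/25z)y_n
  Hence R(z) = (1 + 17/25z)/(1 − 8/25z).

Boundary: |R(x)|=1, x<0.
x=-0.34: |R|=0.6934
R=−1: 1+17/25x = −1+8/25x ⇒ -9/25x=2 ⇒ x=2/(-9/25)=-5.5556
Confirm numerically:
  x=-3.364: |R|=0.62005 <1
  x=-2.728: |R|=0.45652 <1
  x=-2.310: |R|=0.32820 <1
  x=-5.989: |R|=1.05350 >1
  x=-5.921: |R|=1.04545 >1
So |R|<1 on (-5.5556, 0).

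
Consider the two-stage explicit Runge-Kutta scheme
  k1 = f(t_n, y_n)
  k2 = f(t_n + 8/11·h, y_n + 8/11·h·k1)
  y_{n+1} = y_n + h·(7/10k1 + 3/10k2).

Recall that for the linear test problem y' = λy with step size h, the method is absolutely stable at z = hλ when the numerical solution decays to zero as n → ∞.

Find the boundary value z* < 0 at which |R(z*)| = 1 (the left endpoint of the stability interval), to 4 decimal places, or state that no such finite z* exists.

On y'=λy, z=hλ:
  k1=λy_n ⇒ h·k1=z·y_n;  k2=λ(1+8/11z)y_n ⇒ h·k2=z(1+8/11z)y_n
  y_{n+1}/y_n = 1 + 7/10z + 3/10z(1+8/11z) = 1 + z + 12/55z²
  ⇒ R(z) = 1 + z + 12/55z².

Find x<0 with |R(x)|<1.
x=-1.41: |R|=0.0238
R=1: x+12/55x²=0 ⇒ x=−55/12=-4.5833; min R=1−1/(4·12/55)=-0.1458>−1
Confirm numerically:
  x=-3.956: |R|=0.45853 <1
  x=-3.112: |R|=0.00099 <1
  x=-2.531: |R|=0.13334 <1
  x=-2.098: |R|=0.13765 <1
  x=-5.069: |R|=1.53713 >1
  x=-4.949: |R|=1.39484 >1
  x=-4.868: |R|=1.30235 >1
Stable set (-4.5833, 0).

z* = -4.5833.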